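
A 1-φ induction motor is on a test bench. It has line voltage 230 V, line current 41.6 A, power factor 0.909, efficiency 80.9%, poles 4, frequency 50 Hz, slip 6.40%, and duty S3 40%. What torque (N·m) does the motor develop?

P_in = V·I·cosφ = 230 × 41.6 × 0.909 = 8697 W
P_out = η·P_in = 0.809 × 8697 = 7036 W
n_s = 120×50/4 = 1500 rpm; n = 1500×(1−0.064) = 1404 rpm
ω = 2π×1404/60 = 147 rad/s
τ = P_out/ω = 7036/147 = 47.9 N·m

47.9 N·m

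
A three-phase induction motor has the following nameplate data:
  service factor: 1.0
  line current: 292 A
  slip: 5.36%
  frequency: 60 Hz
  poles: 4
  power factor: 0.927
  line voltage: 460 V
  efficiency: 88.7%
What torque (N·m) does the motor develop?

1070 N·m

P_in = √3·V·I·cosφ = 1.732 × 460 × 292 × 0.927 = 215659 W
P_out = η·P_in = 0.887 × 215659 = 191290 W
n_s = 120×60/4 = 1800 rpm; n = 1800×(1−0.0536) = 1704 rpm
ω = 2π×1704/60 = 178.4 rad/s
τ = P_out/ω = 191290/178.4 = 1070 N·m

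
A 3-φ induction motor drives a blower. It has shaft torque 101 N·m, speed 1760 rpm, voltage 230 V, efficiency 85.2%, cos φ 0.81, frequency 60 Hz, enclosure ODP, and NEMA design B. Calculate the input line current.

67.7 A

ω = 2π×1760/60 = 184.3 rad/s; P_out = τω = 101 × 184.3 = 18614 W
P_in = P_out / η = 18614 / 0.852 = 21847 W
I_L = P_in / (√3·V_L·cosφ) = 21847 / (1.732 × 230 × 0.81) = 67.7 A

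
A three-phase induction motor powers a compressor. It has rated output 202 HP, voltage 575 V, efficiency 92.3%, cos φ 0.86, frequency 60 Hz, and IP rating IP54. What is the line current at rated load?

P_out = 202 × 746 = 150692 W
P_in = P_out / η = 150692 / 0.923 = 163263 W
I_L = P_in / (√3·V_L·cosφ) = 163263 / (1.732 × 575 × 0.86) = 191 A

191 A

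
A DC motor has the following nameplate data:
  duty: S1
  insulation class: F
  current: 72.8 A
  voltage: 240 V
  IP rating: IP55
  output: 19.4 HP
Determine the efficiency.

82.8 %

P_out = 19.4 × 746 = 14472 W
P_in = V·I = 240 × 72.8 = 17472 W
η = P_out / P_in = 14472 / 17472 = 0.828 = 82.8%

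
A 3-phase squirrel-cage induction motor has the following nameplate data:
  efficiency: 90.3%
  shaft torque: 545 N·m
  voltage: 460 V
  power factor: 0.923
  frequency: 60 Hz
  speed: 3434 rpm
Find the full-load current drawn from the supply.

295 A

ω = 2π×3434/60 = 359.6 rad/s; P_out = τω = 545 × 359.6 = 195982 W
P_in = P_out / η = 195982 / 0.903 = 217034 W
I_L = P_in / (√3·V_L·cosφ) = 217034 / (1.732 × 460 × 0.923) = 295 A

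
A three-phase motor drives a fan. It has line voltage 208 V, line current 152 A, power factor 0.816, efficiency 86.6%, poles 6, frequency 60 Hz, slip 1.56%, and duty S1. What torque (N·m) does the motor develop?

P_in = √3·V·I·cosφ = 1.732 × 208 × 152 × 0.816 = 44683 W
P_out = η·P_in = 0.866 × 44683 = 38695 W
n_s = 120×60/6 = 1200 rpm; n = 1200×(1−0.0156) = 1181 rpm
ω = 2π×1181/60 = 123.7 rad/s
τ = P_out/ω = 38695/123.7 = 313 N·m

313 N·m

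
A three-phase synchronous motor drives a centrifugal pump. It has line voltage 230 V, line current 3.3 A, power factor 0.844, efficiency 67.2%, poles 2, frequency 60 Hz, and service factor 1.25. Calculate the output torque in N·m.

1.98 N·m

P_in = √3·V·I·cosφ = 1.732 × 230 × 3.3 × 0.844 = 1110 W
P_out = η·P_in = 0.672 × 1110 = 746 W
n = n_s = 120×60/2 = 3600 rpm (synchronous)
ω = 2π×3600/60 = 377 rad/s
τ = P_out/ω = 746/377 = 1.98 N·m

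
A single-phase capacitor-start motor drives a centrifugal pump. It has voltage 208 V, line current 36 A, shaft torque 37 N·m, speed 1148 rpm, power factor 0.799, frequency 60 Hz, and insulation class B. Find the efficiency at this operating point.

74.3 %

ω = 2π × 1148/60 = 120.2 rad/s; P_out = τω = 37 × 120.2 = 4447 W
P_in = V·I·cosφ = 208 × 36 × 0.799 = 5983 W
η = P_out / P_in = 4447 / 5983 = 0.743 = 74.3%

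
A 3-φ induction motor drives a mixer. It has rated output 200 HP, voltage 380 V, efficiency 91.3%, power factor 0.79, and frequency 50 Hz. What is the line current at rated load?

314 A

P_out = 200 × 746 = 149200 W
P_in = P_out / η = 149200 / 0.913 = 163417 W
I_L = P_in / (√3·V_L·cosφ) = 163417 / (1.732 × 380 × 0.79) = 314 A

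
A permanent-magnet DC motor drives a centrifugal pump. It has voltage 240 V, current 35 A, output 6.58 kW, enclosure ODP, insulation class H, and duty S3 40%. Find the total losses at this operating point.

1820 W

P_in = V·I = 240×35 = 8400 W
P_out = 6580 W
Losses = P_in − P_out = 8400 − 6580 = 1820 W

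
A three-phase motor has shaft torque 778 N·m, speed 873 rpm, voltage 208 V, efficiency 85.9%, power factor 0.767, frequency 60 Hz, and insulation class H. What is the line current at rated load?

300 A

ω = 2π×873/60 = 91.42 rad/s; P_out = τω = 778 × 91.42 = 71125 W
P_in = P_out / η = 71125 / 0.859 = 82800 W
I_L = P_in / (√3·V_L·cosφ) = 82800 / (1.732 × 208 × 0.767) = 300 A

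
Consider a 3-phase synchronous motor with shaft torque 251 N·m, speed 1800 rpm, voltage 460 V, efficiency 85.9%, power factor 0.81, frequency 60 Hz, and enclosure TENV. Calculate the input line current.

ω = 2π×1800/60 = 188.5 rad/s; P_out = τω = 251 × 188.5 = 47314 W
P_in = P_out / η = 47314 / 0.859 = 55080 W
I_L = P_in / (√3·V_L·cosφ) = 55080 / (1.732 × 460 × 0.81) = 85.3 A

85.3 A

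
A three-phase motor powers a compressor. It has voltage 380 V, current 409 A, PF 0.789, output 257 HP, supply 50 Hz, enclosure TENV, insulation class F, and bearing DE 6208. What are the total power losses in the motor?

P_in = √3·V·I·cosφ = 1.732×380×409×0.789 = 212389 W
P_out = 257×746 = 191722 W
Losses = P_in − P_out = 212389 − 191722 = 20667 W

20700 W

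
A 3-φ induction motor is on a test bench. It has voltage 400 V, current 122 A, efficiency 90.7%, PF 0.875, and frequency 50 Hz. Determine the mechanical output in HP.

89.9 HP

P_in = √3·V·I·cosφ = 1.732 × 400 × 122 × 0.875 = 73956 W
P_out = η·P_in = 0.907 × 73956 = 67078 W
= 67078/746 = 89.9 HP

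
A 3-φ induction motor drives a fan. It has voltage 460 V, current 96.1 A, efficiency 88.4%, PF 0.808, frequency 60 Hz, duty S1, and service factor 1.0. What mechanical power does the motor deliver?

54.7 kW

P_in = √3·V·I·cosφ = 1.732 × 460 × 96.1 × 0.808 = 61864 W
P_out = η·P_in = 0.884 × 61864 = 54688 W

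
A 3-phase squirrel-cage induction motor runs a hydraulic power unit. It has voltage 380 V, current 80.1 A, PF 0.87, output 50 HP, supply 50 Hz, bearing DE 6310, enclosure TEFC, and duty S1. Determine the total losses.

8.57 kW

P_in = √3·V·I·cosφ = 1.732×380×80.1×0.87 = 45865 W
P_out = 50×746 = 37300 W
Losses = P_in − P_out = 45865 − 37300 = 8565 W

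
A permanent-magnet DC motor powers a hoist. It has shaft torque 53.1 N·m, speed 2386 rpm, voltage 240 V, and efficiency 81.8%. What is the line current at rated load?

ω = 2π×2386/60 = 249.9 rad/s; P_out = τω = 53.1 × 249.9 = 13270 W
P_in = P_out / η = 13270 / 0.818 = 16222 W
I = P_in / V = 16222 / 240 = 67.6 A

67.6 A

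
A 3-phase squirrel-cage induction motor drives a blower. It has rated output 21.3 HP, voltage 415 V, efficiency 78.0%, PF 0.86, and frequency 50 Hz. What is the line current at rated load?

33 A

P_out = 21.3 × 746 = 15890 W
P_in = P_out / η = 15890 / 0.780 = 20372 W
I_L = P_in / (√3·V_L·cosφ) = 20372 / (1.732 × 415 × 0.86) = 33 A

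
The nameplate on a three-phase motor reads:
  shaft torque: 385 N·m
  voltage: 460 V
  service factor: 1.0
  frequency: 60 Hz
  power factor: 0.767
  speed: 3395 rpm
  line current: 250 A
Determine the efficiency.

89.6 %

ω = 2π × 3395/60 = 355.5 rad/s; P_out = τω = 385 × 355.5 = 136868 W
P_in = √3·V_L·I_L·cosφ = 1.732 × 460 × 250 × 0.767 = 152771 W
η = P_out / P_in = 136868 / 152771 = 0.896 = 89.6%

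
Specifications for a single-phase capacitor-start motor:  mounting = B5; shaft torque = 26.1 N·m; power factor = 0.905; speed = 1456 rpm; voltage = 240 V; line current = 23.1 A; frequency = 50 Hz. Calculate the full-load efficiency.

79.3 %

ω = 2π × 1456/60 = 152.5 rad/s; P_out = τω = 26.1 × 152.5 = 3980 W
P_in = V·I·cosφ = 240 × 23.1 × 0.905 = 5017 W
η = P_out / P_in = 3980 / 5017 = 0.793 = 79.3%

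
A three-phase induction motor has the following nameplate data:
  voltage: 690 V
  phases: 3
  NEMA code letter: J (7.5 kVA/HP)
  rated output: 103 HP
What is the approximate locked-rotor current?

646 A

S_LR = 7.5 × 103 = 772.5 kVA
I_LR = S_LR/(√3·V_L) = 772500/(1.732×690) = 646 A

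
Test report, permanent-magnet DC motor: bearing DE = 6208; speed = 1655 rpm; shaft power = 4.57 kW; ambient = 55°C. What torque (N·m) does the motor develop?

26.4 N·m

ω = 2π × 1655/60 = 173.3 rad/s
τ = P/ω = 4570/173.3 = 26.4 N·m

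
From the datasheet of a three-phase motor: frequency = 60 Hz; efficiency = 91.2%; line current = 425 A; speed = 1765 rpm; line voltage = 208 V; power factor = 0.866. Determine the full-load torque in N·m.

654 N·m

P_in = √3·V·I·cosφ = 1.732 × 208 × 425 × 0.866 = 132592 W
P_out = η·P_in = 0.912 × 132592 = 120924 W
n = 1765 rpm
ω = 2π×1765/60 = 184.8 rad/s
τ = P_out/ω = 120924/184.8 = 654 N·m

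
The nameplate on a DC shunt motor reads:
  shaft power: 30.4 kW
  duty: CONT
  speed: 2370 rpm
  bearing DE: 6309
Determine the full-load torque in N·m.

ω = 2π × 2370/60 = 248.2 rad/s
τ = P/ω = 30400/248.2 = 122 N·m

122 N·m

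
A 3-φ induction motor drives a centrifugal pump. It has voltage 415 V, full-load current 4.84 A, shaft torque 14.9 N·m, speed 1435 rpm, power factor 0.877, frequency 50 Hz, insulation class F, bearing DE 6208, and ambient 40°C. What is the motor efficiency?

ω = 2π × 1435/60 = 150.3 rad/s; P_out = τω = 14.9 × 150.3 = 2239 W
P_in = √3·V_L·I_L·cosφ = 1.732 × 415 × 4.84 × 0.877 = 3051 W
η = P_out / P_in = 2239 / 3051 = 0.734 = 73.4%

73.4 %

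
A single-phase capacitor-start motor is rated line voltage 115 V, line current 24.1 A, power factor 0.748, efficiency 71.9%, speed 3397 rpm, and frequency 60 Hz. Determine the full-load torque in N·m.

4.19 N·m

P_in = V·I·cosφ = 115 × 24.1 × 0.748 = 2073 W
P_out = η·P_in = 0.719 × 2073 = 1490 W
n = 3397 rpm
ω = 2π×3397/60 = 355.7 rad/s
τ = P_out/ω = 1490/355.7 = 4.19 N·m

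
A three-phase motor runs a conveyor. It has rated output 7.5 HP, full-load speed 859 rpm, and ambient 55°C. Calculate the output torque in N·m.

62.2 N·m

P_out = 7.5 × 746 = 5595 W
ω = 2π × 859/60 = 89.95 rad/s
τ = P_out/ω = 5595/89.95 = 62.2 N·m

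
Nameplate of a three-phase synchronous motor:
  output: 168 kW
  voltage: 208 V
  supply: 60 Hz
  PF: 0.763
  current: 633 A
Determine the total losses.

P_in = √3·V·I·cosφ = 1.732×208×633×0.763 = 173996 W
P_out = 168000 W
Losses = P_in − P_out = 173996 − 168000 = 5996 W

6000 W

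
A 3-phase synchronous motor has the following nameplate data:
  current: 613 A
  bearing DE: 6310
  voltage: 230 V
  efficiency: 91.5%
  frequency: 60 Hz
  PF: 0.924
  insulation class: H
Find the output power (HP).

277 HP

P_in = √3·V·I·cosφ = 1.732 × 230 × 613 × 0.924 = 225636 W
P_out = η·P_in = 0.915 × 225636 = 206457 W
= 206457/746 = 277 HP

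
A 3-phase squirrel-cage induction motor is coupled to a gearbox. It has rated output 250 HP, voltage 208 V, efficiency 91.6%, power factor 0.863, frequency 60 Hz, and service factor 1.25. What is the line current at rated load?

655 A

P_out = 250 × 746 = 186500 W
P_in = P_out / η = 186500 / 0.916 = 203603 W
I_L = P_in / (√3·V_L·cosφ) = 203603 / (1.732 × 208 × 0.863) = 655 A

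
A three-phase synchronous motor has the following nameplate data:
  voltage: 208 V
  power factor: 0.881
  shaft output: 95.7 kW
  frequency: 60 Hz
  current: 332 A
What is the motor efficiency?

P_out = 95.7 kW = 95700 W
P_in = √3·V_L·I_L·cosφ = 1.732 × 208 × 332 × 0.881 = 105372 W
η = P_out / P_in = 95700 / 105372 = 0.908 = 90.8%

90.8 %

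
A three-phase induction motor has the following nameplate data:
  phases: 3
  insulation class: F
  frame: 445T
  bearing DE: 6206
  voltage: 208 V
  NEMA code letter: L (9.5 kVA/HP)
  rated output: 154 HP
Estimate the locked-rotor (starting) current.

4060 A

S_LR = 9.5 × 154 = 1463 kVA
I_LR = S_LR/(√3·V_L) = 1463000/(1.732×208) = 4060 A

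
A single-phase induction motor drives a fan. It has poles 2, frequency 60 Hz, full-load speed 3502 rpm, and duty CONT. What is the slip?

n_s = 120f/p = 120×60/2 = 3600 rpm
s = (n_s − n)/n_s = (3600 − 3502)/3600 = 0.0272

2.7 %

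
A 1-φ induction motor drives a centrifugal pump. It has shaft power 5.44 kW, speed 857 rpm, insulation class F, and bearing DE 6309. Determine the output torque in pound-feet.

44.7 lb·ft

ω = 2π × 857/60 = 89.74 rad/s
τ = P/ω = 5440/89.74 = 60.62 N·m
In lb·ft: 60.62/1.356 = 44.7 lb·ft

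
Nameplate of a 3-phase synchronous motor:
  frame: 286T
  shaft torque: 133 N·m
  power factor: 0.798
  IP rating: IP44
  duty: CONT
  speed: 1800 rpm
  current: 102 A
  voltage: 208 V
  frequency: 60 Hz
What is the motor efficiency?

85.5 %

ω = 2π × 1800/60 = 188.5 rad/s; P_out = τω = 133 × 188.5 = 25071 W
P_in = √3·V_L·I_L·cosφ = 1.732 × 208 × 102 × 0.798 = 29323 W
η = P_out / P_in = 25071 / 29323 = 0.855 = 85.5%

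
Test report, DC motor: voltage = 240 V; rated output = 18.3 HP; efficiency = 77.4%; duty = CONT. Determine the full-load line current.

73.5 A

P_out = 18.3 × 746 = 13652 W
P_in = P_out / η = 13652 / 0.774 = 17638 W
I = P_in / V = 17638 / 240 = 73.5 A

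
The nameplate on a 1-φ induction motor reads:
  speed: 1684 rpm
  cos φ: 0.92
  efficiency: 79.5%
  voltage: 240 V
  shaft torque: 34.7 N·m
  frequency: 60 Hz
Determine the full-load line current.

ω = 2π×1684/60 = 176.3 rad/s; P_out = τω = 34.7 × 176.3 = 6118 W
P_in = P_out / η = 6118 / 0.795 = 7696 W
I = P_in / (V·cosφ) = 7696 / (240 × 0.92) = 34.9 A

34.9 A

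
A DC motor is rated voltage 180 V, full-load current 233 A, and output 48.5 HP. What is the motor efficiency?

86.3 %

P_out = 48.5 × 746 = 36181 W
P_in = V·I = 180 × 233 = 41940 W
η = P_out / P_in = 36181 / 41940 = 0.863 = 86.3%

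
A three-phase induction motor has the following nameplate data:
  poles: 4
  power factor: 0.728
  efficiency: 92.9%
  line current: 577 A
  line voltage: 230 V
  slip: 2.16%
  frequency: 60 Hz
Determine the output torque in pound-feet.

P_in = √3·V·I·cosφ = 1.732 × 230 × 577 × 0.728 = 167334 W
P_out = η·P_in = 0.929 × 167334 = 155453 W
n_s = 120×60/4 = 1800 rpm; n = 1800×(1−0.0216) = 1761 rpm
ω = 2π×1761/60 = 184.4 rad/s
τ = P_out/ω = 155453/184.4 = 843 N·m
In lb·ft: 843/1.356 = 622 lb·ft

622 lb·ft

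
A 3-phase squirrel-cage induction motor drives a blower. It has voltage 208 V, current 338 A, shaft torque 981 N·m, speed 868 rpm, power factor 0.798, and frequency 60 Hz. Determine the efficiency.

91.8 %

ω = 2π × 868/60 = 90.9 rad/s; P_out = τω = 981 × 90.9 = 89173 W
P_in = √3·V_L·I_L·cosφ = 1.732 × 208 × 338 × 0.798 = 97170 W
η = P_out / P_in = 89173 / 97170 = 0.918 = 91.8%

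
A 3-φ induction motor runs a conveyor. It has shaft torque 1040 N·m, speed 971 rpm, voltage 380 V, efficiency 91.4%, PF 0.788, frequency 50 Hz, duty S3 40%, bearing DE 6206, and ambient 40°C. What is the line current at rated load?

223 A

ω = 2π×971/60 = 101.7 rad/s; P_out = τω = 1040 × 101.7 = 105768 W
P_in = P_out / η = 105768 / 0.914 = 115720 W
I_L = P_in / (√3·V_L·cosφ) = 115720 / (1.732 × 380 × 0.788) = 223 A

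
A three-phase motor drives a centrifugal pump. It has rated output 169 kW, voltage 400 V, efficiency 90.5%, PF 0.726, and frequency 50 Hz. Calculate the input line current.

371 A

P_out = 169 kW = 169000 W
P_in = P_out / η = 169000 / 0.905 = 186740 W
I_L = P_in / (√3·V_L·cosφ) = 186740 / (1.732 × 400 × 0.726) = 371 A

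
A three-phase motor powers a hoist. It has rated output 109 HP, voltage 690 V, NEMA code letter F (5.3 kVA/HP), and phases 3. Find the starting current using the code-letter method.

483 A

S_LR = 5.3 × 109 = 577.7 kVA
I_LR = S_LR/(√3·V_L) = 577700/(1.732×690) = 483 A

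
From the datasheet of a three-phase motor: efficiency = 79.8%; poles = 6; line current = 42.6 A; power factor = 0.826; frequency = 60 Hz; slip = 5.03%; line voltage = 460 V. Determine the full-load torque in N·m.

P_in = √3·V·I·cosφ = 1.732 × 460 × 42.6 × 0.826 = 28035 W
P_out = η·P_in = 0.798 × 28035 = 22372 W
n_s = 120×60/6 = 1200 rpm; n = 1200×(1−0.0503) = 1140 rpm
ω = 2π×1140/60 = 119.4 rad/s
τ = P_out/ω = 22372/119.4 = 187 N·m

187 N·m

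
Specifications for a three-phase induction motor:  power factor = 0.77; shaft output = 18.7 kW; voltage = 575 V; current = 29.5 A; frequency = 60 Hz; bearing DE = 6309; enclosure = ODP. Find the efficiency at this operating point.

82.7 %

P_out = 18.7 kW = 18700 W
P_in = √3·V_L·I_L·cosφ = 1.732 × 575 × 29.5 × 0.77 = 22622 W
η = P_out / P_in = 18700 / 22622 = 0.827 = 82.7%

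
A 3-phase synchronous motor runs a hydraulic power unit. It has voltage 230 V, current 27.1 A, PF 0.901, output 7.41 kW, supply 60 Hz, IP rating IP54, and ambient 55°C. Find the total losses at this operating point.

P_in = √3·V·I·cosφ = 1.732×230×27.1×0.901 = 9727 W
P_out = 7410 W
Losses = P_in − P_out = 9727 − 7410 = 2317 W

2320 W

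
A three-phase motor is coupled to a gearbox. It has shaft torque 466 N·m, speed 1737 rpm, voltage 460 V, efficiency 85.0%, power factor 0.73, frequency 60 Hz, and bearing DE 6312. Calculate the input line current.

171 A

ω = 2π×1737/60 = 181.9 rad/s; P_out = τω = 466 × 181.9 = 84765 W
P_in = P_out / η = 84765 / 0.850 = 99724 W
I_L = P_in / (√3·V_L·cosφ) = 99724 / (1.732 × 460 × 0.73) = 171 A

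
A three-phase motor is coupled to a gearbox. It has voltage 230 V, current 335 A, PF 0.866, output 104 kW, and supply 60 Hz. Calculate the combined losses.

11600 W

P_in = √3·V·I·cosφ = 1.732×230×335×0.866 = 115568 W
P_out = 104000 W
Losses = P_in − P_out = 115568 − 104000 = 11568 W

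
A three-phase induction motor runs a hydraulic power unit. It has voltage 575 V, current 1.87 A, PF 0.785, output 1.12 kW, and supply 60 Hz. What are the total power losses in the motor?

P_in = √3·V·I·cosφ = 1.732×575×1.87×0.785 = 1462 W
P_out = 1120 W
Losses = P_in − P_out = 1462 − 1120 = 342 W

342 W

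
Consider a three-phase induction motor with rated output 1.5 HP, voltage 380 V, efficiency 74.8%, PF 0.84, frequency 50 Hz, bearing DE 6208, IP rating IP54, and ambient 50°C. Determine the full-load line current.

P_out = 1.5 × 746 = 1119 W
P_in = P_out / η = 1119 / 0.748 = 1496 W
I_L = P_in / (√3·V_L·cosφ) = 1496 / (1.732 × 380 × 0.84) = 2.71 A

2.71 A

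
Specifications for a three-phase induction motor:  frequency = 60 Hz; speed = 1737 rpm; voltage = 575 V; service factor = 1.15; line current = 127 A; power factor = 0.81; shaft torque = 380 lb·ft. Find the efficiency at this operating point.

91.5 %

τ = 380 lb·ft × 1.356 = 515.3 N·m
ω = 2π × 1737/60 = 181.9 rad/s; P_out = τω = 515.3 × 181.9 = 93733 W
P_in = √3·V_L·I_L·cosφ = 1.732 × 575 × 127 × 0.81 = 102448 W
η = P_out / P_in = 93733 / 102448 = 0.915 = 91.5%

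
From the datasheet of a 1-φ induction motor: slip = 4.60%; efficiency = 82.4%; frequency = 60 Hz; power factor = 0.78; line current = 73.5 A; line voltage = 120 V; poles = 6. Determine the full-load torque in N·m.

47.3 N·m

P_in = V·I·cosφ = 120 × 73.5 × 0.78 = 6880 W
P_out = η·P_in = 0.824 × 6880 = 5669 W
n_s = 120×60/6 = 1200 rpm; n = 1200×(1−0.046) = 1145 rpm
ω = 2π×1145/60 = 119.9 rad/s
τ = P_out/ω = 5669/119.9 = 47.3 N·m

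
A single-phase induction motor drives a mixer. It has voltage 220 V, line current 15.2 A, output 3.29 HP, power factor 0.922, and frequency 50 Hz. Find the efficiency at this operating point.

79.6 %

P_out = 3.29 × 746 = 2454 W
P_in = V·I·cosφ = 220 × 15.2 × 0.922 = 3083 W
η = P_out / P_in = 2454 / 3083 = 0.796 = 79.6%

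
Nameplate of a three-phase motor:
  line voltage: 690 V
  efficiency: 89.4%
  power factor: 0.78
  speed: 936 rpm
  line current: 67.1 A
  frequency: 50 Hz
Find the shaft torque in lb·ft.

421 lb·ft

P_in = √3·V·I·cosφ = 1.732 × 690 × 67.1 × 0.78 = 62548 W
P_out = η·P_in = 0.894 × 62548 = 55918 W
n = 936 rpm
ω = 2π×936/60 = 98.02 rad/s
τ = P_out/ω = 55918/98.02 = 570.5 N·m
In lb·ft: 570.5/1.356 = 421 lb·ft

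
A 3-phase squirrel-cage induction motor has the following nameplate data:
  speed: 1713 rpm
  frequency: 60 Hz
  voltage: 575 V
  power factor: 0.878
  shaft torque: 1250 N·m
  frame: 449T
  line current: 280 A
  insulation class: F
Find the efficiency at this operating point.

ω = 2π × 1713/60 = 179.4 rad/s; P_out = τω = 1250 × 179.4 = 224250 W
P_in = √3·V_L·I_L·cosφ = 1.732 × 575 × 280 × 0.878 = 244832 W
η = P_out / P_in = 224250 / 244832 = 0.916 = 91.6%

91.6 %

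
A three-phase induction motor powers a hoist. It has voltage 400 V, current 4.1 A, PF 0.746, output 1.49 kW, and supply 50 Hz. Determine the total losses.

629 W

P_in = √3·V·I·cosφ = 1.732×400×4.1×0.746 = 2119 W
P_out = 1490 W
Losses = P_in − P_out = 2119 − 1490 = 629 W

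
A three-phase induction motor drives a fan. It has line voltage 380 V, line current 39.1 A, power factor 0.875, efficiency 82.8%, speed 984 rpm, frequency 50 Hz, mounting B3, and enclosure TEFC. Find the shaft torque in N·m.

181 N·m

P_in = √3·V·I·cosφ = 1.732 × 380 × 39.1 × 0.875 = 22517 W
P_out = η·P_in = 0.828 × 22517 = 18644 W
n = 984 rpm
ω = 2π×984/60 = 103 rad/s
τ = P_out/ω = 18644/103 = 181 N·m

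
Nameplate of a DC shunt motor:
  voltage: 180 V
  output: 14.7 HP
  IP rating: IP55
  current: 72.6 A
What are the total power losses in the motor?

P_in = V·I = 180×72.6 = 13068 W
P_out = 14.7×746 = 10966 W
Losses = P_in − P_out = 13068 − 10966 = 2102 W

2.1 kW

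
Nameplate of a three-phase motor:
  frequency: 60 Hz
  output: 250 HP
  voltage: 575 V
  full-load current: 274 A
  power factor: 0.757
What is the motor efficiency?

90.3 %

P_out = 250 × 746 = 186500 W
P_in = √3·V_L·I_L·cosφ = 1.732 × 575 × 274 × 0.757 = 206568 W
η = P_out / P_in = 186500 / 206568 = 0.903 = 90.3%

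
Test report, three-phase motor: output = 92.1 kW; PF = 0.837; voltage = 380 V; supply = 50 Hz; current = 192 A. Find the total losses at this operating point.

13700 W

P_in = √3·V·I·cosφ = 1.732×380×192×0.837 = 105769 W
P_out = 92100 W
Losses = P_in − P_out = 105769 − 92100 = 13669 W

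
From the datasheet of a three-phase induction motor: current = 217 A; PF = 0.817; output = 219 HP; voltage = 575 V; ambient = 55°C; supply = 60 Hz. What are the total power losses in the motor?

P_in = √3·V·I·cosφ = 1.732×575×217×0.817 = 176562 W
P_out = 219×746 = 163374 W
Losses = P_in − P_out = 176562 − 163374 = 13188 W

13.2 kW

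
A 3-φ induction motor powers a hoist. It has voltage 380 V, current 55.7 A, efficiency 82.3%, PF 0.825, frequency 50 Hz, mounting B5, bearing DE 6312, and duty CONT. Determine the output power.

24.9 kW

P_in = √3·V·I·cosφ = 1.732 × 380 × 55.7 × 0.825 = 30244 W
P_out = η·P_in = 0.823 × 30244 = 24891 W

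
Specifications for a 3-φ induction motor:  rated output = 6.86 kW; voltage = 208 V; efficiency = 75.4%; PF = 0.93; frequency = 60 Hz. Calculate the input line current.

P_out = 6.86 kW = 6860 W
P_in = P_out / η = 6860 / 0.754 = 9098 W
I_L = P_in / (√3·V_L·cosφ) = 9098 / (1.732 × 208 × 0.93) = 27.2 A

27.2 A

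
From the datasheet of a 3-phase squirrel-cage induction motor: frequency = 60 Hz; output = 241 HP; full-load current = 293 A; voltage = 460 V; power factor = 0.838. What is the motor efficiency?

P_out = 241 × 746 = 179786 W
P_in = √3·V_L·I_L·cosφ = 1.732 × 460 × 293 × 0.838 = 195622 W
η = P_out / P_in = 179786 / 195622 = 0.919 = 91.9%

91.9 %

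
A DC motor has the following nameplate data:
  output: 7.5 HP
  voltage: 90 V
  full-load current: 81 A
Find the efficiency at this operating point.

P_out = 7.5 × 746 = 5595 W
P_in = V·I = 90 × 81 = 7290 W
η = P_out / P_in = 5595 / 7290 = 0.767 = 76.7%

76.7 %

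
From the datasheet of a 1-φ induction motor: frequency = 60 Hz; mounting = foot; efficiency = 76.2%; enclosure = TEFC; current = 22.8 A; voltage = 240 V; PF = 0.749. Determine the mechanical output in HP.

4.19 HP

P_in = V·I·cosφ = 240 × 22.8 × 0.749 = 4099 W
P_out = η·P_in = 0.762 × 4099 = 3123 W
= 3123/746 = 4.19 HP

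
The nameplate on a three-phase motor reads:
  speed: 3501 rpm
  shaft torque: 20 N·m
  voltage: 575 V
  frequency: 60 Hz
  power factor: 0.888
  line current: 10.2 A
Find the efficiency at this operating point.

81.3 %

ω = 2π × 3501/60 = 366.6 rad/s; P_out = τω = 20 × 366.6 = 7332 W
P_in = √3·V_L·I_L·cosφ = 1.732 × 575 × 10.2 × 0.888 = 9020 W
η = P_out / P_in = 7332 / 9020 = 0.813 = 81.3%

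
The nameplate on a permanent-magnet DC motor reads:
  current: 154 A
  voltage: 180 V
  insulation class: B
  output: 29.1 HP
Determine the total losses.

6010 W

P_in = V·I = 180×154 = 27720 W
P_out = 29.1×746 = 21709 W
Losses = P_in − P_out = 27720 − 21709 = 6011 W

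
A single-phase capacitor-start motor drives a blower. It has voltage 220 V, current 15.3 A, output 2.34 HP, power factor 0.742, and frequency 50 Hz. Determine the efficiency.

P_out = 2.34 × 746 = 1746 W
P_in = V·I·cosφ = 220 × 15.3 × 0.742 = 2498 W
η = P_out / P_in = 1746 / 2498 = 0.699 = 69.9%

69.9 %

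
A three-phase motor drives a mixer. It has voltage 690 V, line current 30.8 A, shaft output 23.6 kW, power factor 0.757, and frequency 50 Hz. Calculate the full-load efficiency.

P_out = 23.6 kW = 23600 W
P_in = √3·V_L·I_L·cosφ = 1.732 × 690 × 30.8 × 0.757 = 27864 W
η = P_out / P_in = 23600 / 27864 = 0.847 = 84.7%

84.7 %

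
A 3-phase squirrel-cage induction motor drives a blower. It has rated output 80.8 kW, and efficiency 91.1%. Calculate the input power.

P_out = 80800 W
P_in = P_out/η = 80800/0.911 = 88694 W = 88.7 kW

88.7 kW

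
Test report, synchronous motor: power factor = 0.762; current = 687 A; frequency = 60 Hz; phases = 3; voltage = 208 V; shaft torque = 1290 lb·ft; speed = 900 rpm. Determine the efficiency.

87.4 %

τ = 1290 lb·ft × 1.356 = 1749 N·m
ω = 2π × 900/60 = 94.25 rad/s; P_out = τω = 1749 × 94.25 = 164843 W
P_in = √3·V_L·I_L·cosφ = 1.732 × 208 × 687 × 0.762 = 188592 W
η = P_out / P_in = 164843 / 188592 = 0.874 = 87.4%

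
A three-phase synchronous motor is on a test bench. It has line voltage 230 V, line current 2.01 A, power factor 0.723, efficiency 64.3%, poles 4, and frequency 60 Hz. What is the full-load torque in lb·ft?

1.46 lb·ft

P_in = √3·V·I·cosφ = 1.732 × 230 × 2.01 × 0.723 = 579 W
P_out = η·P_in = 0.643 × 579 = 372 W
n = n_s = 120×60/4 = 1800 rpm (synchronous)
ω = 2π×1800/60 = 188.5 rad/s
τ = P_out/ω = 372/188.5 = 1.973 N·m
In lb·ft: 1.973/1.356 = 1.46 lb·ft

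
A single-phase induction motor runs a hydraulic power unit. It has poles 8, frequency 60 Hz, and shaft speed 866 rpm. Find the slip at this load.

n_s = 120f/p = 120×60/8 = 900 rpm
s = (n_s − n)/n_s = (900 − 866)/900 = 0.0378

3.78 %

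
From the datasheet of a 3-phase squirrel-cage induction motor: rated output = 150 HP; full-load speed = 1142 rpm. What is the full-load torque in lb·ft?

690 lb·ft

P_out = 150 × 746 = 111900 W
ω = 2π × 1142/60 = 119.6 rad/s
τ = P_out/ω = 111900/119.6 = 935.6 N·m
In lb·ft: 935.6/1.356 = 690 lb·ft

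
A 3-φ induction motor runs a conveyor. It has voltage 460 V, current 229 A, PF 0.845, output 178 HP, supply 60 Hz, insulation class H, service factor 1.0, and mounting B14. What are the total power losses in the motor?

P_in = √3·V·I·cosφ = 1.732×460×229×0.845 = 154169 W
P_out = 178×746 = 132788 W
Losses = P_in − P_out = 154169 − 132788 = 21381 W

21400 W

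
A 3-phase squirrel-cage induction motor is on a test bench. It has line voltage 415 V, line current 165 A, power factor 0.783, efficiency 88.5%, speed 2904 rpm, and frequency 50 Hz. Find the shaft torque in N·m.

P_in = √3·V·I·cosφ = 1.732 × 415 × 165 × 0.783 = 92863 W
P_out = η·P_in = 0.885 × 92863 = 82184 W
n = 2904 rpm
ω = 2π×2904/60 = 304.1 rad/s
τ = P_out/ω = 82184/304.1 = 270 N·m

270 N·m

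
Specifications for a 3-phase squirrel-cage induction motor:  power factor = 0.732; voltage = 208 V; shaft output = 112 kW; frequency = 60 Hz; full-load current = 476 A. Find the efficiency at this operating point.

P_out = 112 kW = 112000 W
P_in = √3·V_L·I_L·cosφ = 1.732 × 208 × 476 × 0.732 = 125525 W
η = P_out / P_in = 112000 / 125525 = 0.892 = 89.2%

89.2 %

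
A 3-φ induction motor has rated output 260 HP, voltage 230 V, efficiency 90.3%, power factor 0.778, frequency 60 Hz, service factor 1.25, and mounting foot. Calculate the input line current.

P_out = 260 × 746 = 193960 W
P_in = P_out / η = 193960 / 0.903 = 214795 W
I_L = P_in / (√3·V_L·cosφ) = 214795 / (1.732 × 230 × 0.778) = 693 A

693 A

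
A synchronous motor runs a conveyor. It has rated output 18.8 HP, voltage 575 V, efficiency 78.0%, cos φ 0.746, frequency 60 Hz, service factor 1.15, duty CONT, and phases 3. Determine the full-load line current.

P_out = 18.8 × 746 = 14025 W
P_in = P_out / η = 14025 / 0.780 = 17981 W
I_L = P_in / (√3·V_L·cosφ) = 17981 / (1.732 × 575 × 0.746) = 24.2 A

24.2 A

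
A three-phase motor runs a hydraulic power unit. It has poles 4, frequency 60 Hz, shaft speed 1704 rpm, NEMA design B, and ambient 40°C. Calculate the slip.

n_s = 120f/p = 120×60/4 = 1800 rpm
s = (n_s − n)/n_s = (1800 − 1704)/1800 = 0.0533

5.33 %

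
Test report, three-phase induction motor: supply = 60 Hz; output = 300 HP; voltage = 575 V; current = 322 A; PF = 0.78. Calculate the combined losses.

P_in = √3·V·I·cosφ = 1.732×575×322×0.78 = 250130 W
P_out = 300×746 = 223800 W
Losses = P_in − P_out = 250130 − 223800 = 26330 W

26.3 kW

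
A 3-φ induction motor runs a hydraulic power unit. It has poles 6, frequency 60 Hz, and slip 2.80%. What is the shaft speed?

1166 rpm

n_s = 120f/p = 120×60/6 = 1200 rpm
n = n_s(1 − s) = 1200 × (1 − 0.028) = 1166 rpm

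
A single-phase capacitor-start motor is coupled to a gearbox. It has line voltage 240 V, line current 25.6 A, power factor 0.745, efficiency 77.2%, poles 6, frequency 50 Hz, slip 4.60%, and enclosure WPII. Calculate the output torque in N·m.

P_in = V·I·cosφ = 240 × 25.6 × 0.745 = 4577 W
P_out = η·P_in = 0.772 × 4577 = 3533 W
n_s = 120×50/6 = 1000 rpm; n = 1000×(1−0.046) = 954 rpm
ω = 2π×954/60 = 99.9 rad/s
τ = P_out/ω = 3533/99.9 = 35.4 N·m

35.4 N·m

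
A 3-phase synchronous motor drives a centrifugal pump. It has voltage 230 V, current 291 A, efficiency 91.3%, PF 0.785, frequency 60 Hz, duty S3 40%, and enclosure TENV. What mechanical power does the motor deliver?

83.1 kW

P_in = √3·V·I·cosφ = 1.732 × 230 × 291 × 0.785 = 90999 W
P_out = η·P_in = 0.913 × 90999 = 83082 W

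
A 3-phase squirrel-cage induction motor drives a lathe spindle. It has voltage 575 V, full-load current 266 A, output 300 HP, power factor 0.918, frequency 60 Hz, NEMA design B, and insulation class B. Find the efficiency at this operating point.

P_out = 300 × 746 = 223800 W
P_in = √3·V_L·I_L·cosφ = 1.732 × 575 × 266 × 0.918 = 243187 W
η = P_out / P_in = 223800 / 243187 = 0.920 = 92.0%

92.0 %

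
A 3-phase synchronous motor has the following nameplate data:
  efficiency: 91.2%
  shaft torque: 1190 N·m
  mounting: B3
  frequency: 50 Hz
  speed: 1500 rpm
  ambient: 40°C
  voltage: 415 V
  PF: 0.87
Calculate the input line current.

ω = 2π×1500/60 = 157.1 rad/s; P_out = τω = 1190 × 157.1 = 186949 W
P_in = P_out / η = 186949 / 0.912 = 204988 W
I_L = P_in / (√3·V_L·cosφ) = 204988 / (1.732 × 415 × 0.87) = 328 A

328 A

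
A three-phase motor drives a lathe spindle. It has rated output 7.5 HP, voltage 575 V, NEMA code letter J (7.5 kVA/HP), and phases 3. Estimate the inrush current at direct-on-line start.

S_LR = 7.5 × 7.5 = 56.25 kVA
I_LR = S_LR/(√3·V_L) = 56250/(1.732×575) = 56.5 A

56.5 A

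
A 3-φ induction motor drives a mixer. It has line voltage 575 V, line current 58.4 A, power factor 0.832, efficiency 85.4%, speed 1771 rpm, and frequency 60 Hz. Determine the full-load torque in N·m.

223 N·m

P_in = √3·V·I·cosφ = 1.732 × 575 × 58.4 × 0.832 = 48390 W
P_out = η·P_in = 0.854 × 48390 = 41325 W
n = 1771 rpm
ω = 2π×1771/60 = 185.5 rad/s
τ = P_out/ω = 41325/185.5 = 223 N·m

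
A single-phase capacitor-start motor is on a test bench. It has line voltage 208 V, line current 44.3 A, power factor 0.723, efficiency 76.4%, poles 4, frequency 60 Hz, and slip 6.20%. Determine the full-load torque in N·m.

P_in = V·I·cosφ = 208 × 44.3 × 0.723 = 6662 W
P_out = η·P_in = 0.764 × 6662 = 5090 W
n_s = 120×60/4 = 1800 rpm; n = 1800×(1−0.062) = 1688 rpm
ω = 2π×1688/60 = 176.8 rad/s
τ = P_out/ω = 5090/176.8 = 28.8 N·m

28.8 N·m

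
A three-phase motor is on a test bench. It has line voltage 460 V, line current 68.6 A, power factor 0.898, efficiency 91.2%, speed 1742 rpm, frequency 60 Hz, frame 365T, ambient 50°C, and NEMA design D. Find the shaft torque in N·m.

P_in = √3·V·I·cosφ = 1.732 × 460 × 68.6 × 0.898 = 49080 W
P_out = η·P_in = 0.912 × 49080 = 44761 W
n = 1742 rpm
ω = 2π×1742/60 = 182.4 rad/s
τ = P_out/ω = 44761/182.4 = 245 N·m

245 N·m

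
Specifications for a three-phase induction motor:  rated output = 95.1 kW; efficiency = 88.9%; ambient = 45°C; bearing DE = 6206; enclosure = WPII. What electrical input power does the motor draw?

107 kW

P_out = 95100 W
P_in = P_out/η = 95100/0.889 = 106974 W = 107 kW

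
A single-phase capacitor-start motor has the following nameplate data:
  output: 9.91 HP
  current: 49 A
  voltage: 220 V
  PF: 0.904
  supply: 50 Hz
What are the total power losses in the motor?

P_in = V·I·cosφ = 220×49×0.904 = 9745 W
P_out = 9.91×746 = 7393 W
Losses = P_in − P_out = 9745 − 7393 = 2352 W

2350 W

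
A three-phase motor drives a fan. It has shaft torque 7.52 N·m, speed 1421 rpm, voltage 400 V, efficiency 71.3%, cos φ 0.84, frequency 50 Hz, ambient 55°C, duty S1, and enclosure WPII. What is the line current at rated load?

2.7 A

ω = 2π×1421/60 = 148.8 rad/s; P_out = τω = 7.52 × 148.8 = 1119 W
P_in = P_out / η = 1119 / 0.713 = 1569 W
I_L = P_in / (√3·V_L·cosφ) = 1569 / (1.732 × 400 × 0.84) = 2.7 A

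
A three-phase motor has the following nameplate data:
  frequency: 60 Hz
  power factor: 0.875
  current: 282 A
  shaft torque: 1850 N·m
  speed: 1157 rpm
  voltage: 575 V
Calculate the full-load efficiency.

ω = 2π × 1157/60 = 121.2 rad/s; P_out = τω = 1850 × 121.2 = 224220 W
P_in = √3·V_L·I_L·cosφ = 1.732 × 575 × 282 × 0.875 = 245738 W
η = P_out / P_in = 224220 / 245738 = 0.912 = 91.2%

91.2 %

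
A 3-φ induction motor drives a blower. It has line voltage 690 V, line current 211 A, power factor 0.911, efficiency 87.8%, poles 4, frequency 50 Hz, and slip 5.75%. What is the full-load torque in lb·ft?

1000 lb·ft

P_in = √3·V·I·cosφ = 1.732 × 690 × 211 × 0.911 = 229719 W
P_out = η·P_in = 0.878 × 229719 = 201693 W
n_s = 120×50/4 = 1500 rpm; n = 1500×(1−0.0575) = 1414 rpm
ω = 2π×1414/60 = 148.1 rad/s
τ = P_out/ω = 201693/148.1 = 1362 N·m
In lb·ft: 1362/1.356 = 1000 lb·ft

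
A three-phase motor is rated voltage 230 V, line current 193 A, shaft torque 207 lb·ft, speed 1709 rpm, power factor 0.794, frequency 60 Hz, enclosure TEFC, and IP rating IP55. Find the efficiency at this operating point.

82.3 %

τ = 207 lb·ft × 1.356 = 280.7 N·m
ω = 2π × 1709/60 = 179 rad/s; P_out = τω = 280.7 × 179 = 50245 W
P_in = √3·V_L·I_L·cosφ = 1.732 × 230 × 193 × 0.794 = 61045 W
η = P_out / P_in = 50245 / 61045 = 0.823 = 82.3%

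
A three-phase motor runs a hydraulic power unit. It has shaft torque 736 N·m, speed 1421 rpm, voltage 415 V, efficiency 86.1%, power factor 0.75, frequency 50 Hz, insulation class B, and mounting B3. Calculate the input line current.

236 A

ω = 2π×1421/60 = 148.8 rad/s; P_out = τω = 736 × 148.8 = 109517 W
P_in = P_out / η = 109517 / 0.861 = 127197 W
I_L = P_in / (√3·V_L·cosφ) = 127197 / (1.732 × 415 × 0.75) = 236 A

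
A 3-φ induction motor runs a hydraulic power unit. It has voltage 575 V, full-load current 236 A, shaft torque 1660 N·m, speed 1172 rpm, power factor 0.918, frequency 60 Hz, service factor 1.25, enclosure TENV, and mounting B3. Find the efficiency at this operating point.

ω = 2π × 1172/60 = 122.7 rad/s; P_out = τω = 1660 × 122.7 = 203682 W
P_in = √3·V_L·I_L·cosφ = 1.732 × 575 × 236 × 0.918 = 215760 W
η = P_out / P_in = 203682 / 215760 = 0.944 = 94.4%

94.4 %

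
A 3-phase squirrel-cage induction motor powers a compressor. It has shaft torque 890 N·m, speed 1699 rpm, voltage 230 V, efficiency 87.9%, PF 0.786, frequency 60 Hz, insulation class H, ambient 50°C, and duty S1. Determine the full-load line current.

ω = 2π×1699/60 = 177.9 rad/s; P_out = τω = 890 × 177.9 = 158331 W
P_in = P_out / η = 158331 / 0.879 = 180126 W
I_L = P_in / (√3·V_L·cosφ) = 180126 / (1.732 × 230 × 0.786) = 575 A

575 A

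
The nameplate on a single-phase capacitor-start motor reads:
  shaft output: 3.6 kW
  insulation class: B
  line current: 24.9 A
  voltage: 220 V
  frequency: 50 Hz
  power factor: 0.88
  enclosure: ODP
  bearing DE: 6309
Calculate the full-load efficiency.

74.7 %

P_out = 3.6 kW = 3600 W
P_in = V·I·cosφ = 220 × 24.9 × 0.88 = 4821 W
η = P_out / P_in = 3600 / 4821 = 0.747 = 74.7%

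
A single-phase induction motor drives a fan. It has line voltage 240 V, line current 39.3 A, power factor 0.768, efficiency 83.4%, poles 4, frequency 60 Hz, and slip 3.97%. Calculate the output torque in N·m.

P_in = V·I·cosφ = 240 × 39.3 × 0.768 = 7244 W
P_out = η·P_in = 0.834 × 7244 = 6041 W
n_s = 120×60/4 = 1800 rpm; n = 1800×(1−0.0397) = 1729 rpm
ω = 2π×1729/60 = 181.1 rad/s
τ = P_out/ω = 6041/181.1 = 33.4 N·m

33.4 N·m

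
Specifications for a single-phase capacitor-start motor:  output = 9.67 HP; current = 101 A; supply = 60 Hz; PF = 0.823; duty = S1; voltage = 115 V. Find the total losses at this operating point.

2.35 kW

P_in = V·I·cosφ = 115×101×0.823 = 9559 W
P_out = 9.67×746 = 7214 W
Losses = P_in − P_out = 9559 − 7214 = 2345 W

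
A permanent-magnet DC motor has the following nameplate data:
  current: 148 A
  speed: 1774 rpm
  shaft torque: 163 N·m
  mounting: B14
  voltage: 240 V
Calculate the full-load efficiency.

85.3 %

ω = 2π × 1774/60 = 185.8 rad/s; P_out = τω = 163 × 185.8 = 30285 W
P_in = V·I = 240 × 148 = 35520 W
η = P_out / P_in = 30285 / 35520 = 0.853 = 85.3%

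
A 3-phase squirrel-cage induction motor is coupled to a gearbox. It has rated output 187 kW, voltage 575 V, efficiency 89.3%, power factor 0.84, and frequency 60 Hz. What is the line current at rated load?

250 A

P_out = 187 kW = 187000 W
P_in = P_out / η = 187000 / 0.893 = 209406 W
I_L = P_in / (√3·V_L·cosφ) = 209406 / (1.732 × 575 × 0.84) = 250 A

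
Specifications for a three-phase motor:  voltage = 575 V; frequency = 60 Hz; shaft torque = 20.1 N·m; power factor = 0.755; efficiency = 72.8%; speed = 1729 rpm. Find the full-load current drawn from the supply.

6.65 A

ω = 2π×1729/60 = 181.1 rad/s; P_out = τω = 20.1 × 181.1 = 3640 W
P_in = P_out / η = 3640 / 0.728 = 5000 W
I_L = P_in / (√3·V_L·cosφ) = 5000 / (1.732 × 575 × 0.755) = 6.65 A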